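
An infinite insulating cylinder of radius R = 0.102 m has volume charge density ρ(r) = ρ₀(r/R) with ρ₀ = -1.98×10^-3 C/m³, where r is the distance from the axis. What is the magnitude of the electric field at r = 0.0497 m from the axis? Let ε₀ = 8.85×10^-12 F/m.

By cylindrical symmetry E is radial; use a coaxial Gaussian cylinder of radius 0.0497 m and length L (r < R).
λ_enc = ∫₀^r ρ(r')·2πr' dr' = (2πρ₀/R)·r^3/3 = -4.991×10^-6 C/m.
Since E is radial and uniform over the curved surface, Φ = E·2πrL = Q_enc/ε₀ = λ_enc L/ε₀.
E = |λ_enc|/(2πε₀r) = (4.991e-6)/(2π·8.85×10^-12·0.0497) = 1.81×10^6 N/C.

|E| ≈ 1.81×10^6 N/C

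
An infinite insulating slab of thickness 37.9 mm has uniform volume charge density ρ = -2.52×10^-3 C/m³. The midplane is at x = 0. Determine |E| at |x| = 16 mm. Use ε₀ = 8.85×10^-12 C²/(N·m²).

E ≈ 4.56e6 V/m

By symmetry E is perpendicular to the slab. A Gaussian pillbox from −16 mm to +16 mm (face area A) lies entirely within the slab.
Q_enc = ρ·(2x)·A and flux = 2EA, so 2EA = 2ρxA/ε₀ ⇒ E = |ρ|x/ε₀.
E = (2.52e-3)(0.016)/(8.85×10^-12) = 4.56×10^6 N/C.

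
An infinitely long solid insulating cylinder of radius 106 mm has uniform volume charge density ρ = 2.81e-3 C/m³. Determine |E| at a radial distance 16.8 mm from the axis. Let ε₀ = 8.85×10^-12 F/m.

|E| ≈ 2.67×10^6 V/m

Choose a coaxial cylinder of radius r = 16.8 mm (arbitrary length L) as the Gaussian surface (r < R).
Charge inside radius r per length L is ρ·πr²·L, so λ_enc = ρπr² = 2.492e-6 C/m.
Applying ∮E·dA = Q_enc/ε₀ with the end caps contributing no flux:
E = |λ_enc|/(2πε₀r) = (2.492×10^-6)/(2π·8.85×10^-12·0.0168) = 2.67×10^6 N/C.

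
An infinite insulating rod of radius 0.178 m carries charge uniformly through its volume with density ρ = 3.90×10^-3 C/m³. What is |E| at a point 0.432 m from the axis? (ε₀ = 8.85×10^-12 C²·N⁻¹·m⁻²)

1.62×10^7 N/C

Coaxial Gaussian cylinder, radius r = 0.432 m, length L (r > 0.178 m, full cross-section enclosed).
λ_enc = ρ·πR² = (3.90×10^-3)π(0.178)² = 3.882e-4 C/m.
Applying ∮E·dA = Q_enc/ε₀ with the end caps contributing no flux:
E = |λ_enc|/(2πε₀r) = (3.882e-4)/(2π·8.85×10^-12·0.432) = 1.62×10^7 N/C.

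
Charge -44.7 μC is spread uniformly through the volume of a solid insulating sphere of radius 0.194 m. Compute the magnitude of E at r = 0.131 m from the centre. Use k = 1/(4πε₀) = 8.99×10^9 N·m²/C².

|E| ≈ 7.21×10^6 V/m

Symmetry ⇒ E = E(r) r̂. Gaussian sphere of radius r = 0.131 m (r < R).
Only the charge within r is enclosed: Q_enc = Q·(r/R)³ = (-44.7 μC)·(0.131 m/0.194 m)³ = -1.376e-5 C.
By Gauss's law, ∮E·dA = E·4πr² = Q_enc/ε₀.
E = k|Q_enc|/r² = (8.99×10^9)(1.376×10^-5)/(0.131)² = 7.21×10^6 N/C.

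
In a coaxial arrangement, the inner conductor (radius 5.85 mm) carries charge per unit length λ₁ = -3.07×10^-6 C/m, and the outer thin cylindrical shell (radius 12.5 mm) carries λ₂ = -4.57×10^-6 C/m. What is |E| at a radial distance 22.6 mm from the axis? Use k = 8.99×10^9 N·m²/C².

E = 6.08e6 V/m

Take a coaxial cylindrical Gaussian surface of radius r = 22.6 mm and length L (r > 12.5 mm, enclosing both).
λ_enc = λ₁ + λ₂ = (-3.07×10^-6) + (-4.57×10^-6) = -7.64e-6 C/m.
Gauss's law: E·2πrL = λ_enc L/ε₀.
E = 2k|λ_enc|/r = 2(8.99×10^9)(7.64×10^-6)/(0.0226) = 6.08×10^6 N/C.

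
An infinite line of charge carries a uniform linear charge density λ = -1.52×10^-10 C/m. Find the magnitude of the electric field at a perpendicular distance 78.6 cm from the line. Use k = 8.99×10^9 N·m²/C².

Choose a coaxial cylinder of radius r = 78.6 cm (arbitrary length L) as the Gaussian surface.
Q_enc = λL, so λ_enc = -1.52×10^-10 C/m.
Since E is radial and uniform over the curved surface, Φ = E·2πrL = Q_enc/ε₀ = λ_enc L/ε₀.
E = 2k|λ_enc|/r = 2(8.99×10^9)(1.52×10^-10)/(0.786) = 3.48 N/C.

E ≈ 3.48 N/C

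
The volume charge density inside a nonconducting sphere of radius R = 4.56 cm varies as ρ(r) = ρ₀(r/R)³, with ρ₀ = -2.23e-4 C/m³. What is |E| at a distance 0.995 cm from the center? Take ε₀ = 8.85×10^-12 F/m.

|E| ≈ 434 V/m

Take a concentric spherical Gaussian surface of radius r = 0.995 cm (r < R).
Q_enc = ∫₀^r ρ(r')·4πr'² dr' = (4πρ₀/R³) ∫₀^r r'^5 dr' = 4πρ₀ r^6/(6·R³) = -4.78×10^-12 C.
Applying ∮E·dA = Q_enc/ε₀ with Φ = E(4πr²):
E = |Q_enc|/(4πε₀r²) = (4.78×10^-12)/(4π·8.85×10^-12·(0.00995)²) = 434 N/C.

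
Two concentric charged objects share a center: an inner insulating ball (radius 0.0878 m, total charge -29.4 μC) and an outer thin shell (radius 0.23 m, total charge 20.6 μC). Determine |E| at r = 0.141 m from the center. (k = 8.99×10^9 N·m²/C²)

Symmetry ⇒ E = E(r) r̂. Gaussian sphere of radius r = 0.141 m (between the bodies, 0.0878 m < r < 0.23 m).
Only the inner charge is enclosed; the outer shell contributes nothing inside itself. Q_enc = -29.4 μC = -2.94×10^-5 C.
Applying ∮E·dA = Q_enc/ε₀ with Φ = E(4πr²):
E = k|Q_enc|/r² = (8.99×10^9)(2.94e-5)/(0.141)² = 1.33e7 N/C.

E ≈ 1.33×10^7 N/C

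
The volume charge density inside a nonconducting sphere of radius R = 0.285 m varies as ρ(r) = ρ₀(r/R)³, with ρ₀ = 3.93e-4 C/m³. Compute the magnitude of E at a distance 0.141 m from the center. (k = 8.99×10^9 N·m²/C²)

Symmetry ⇒ E = E(r) r̂. Gaussian sphere of radius r = 0.141 m (r < R).
Integrate the density: Q_enc = 4π ∫₀^r ρ₀(r'/R)^3 r'² dr' = 4πρ₀ r^6/(6·R³) = 2.794e-7 C.
By Gauss's law, ∮E·dA = E·4πr² = Q_enc/ε₀.
E = k|Q_enc|/r² = (8.99×10^9)(2.794e-7)/(0.141)² = 1.26×10^5 N/C.

E = 1.26e5 N/C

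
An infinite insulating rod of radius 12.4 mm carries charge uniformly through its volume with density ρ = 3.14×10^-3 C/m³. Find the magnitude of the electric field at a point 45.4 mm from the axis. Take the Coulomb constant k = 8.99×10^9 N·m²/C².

6.01×10^5 N/C

Coaxial Gaussian cylinder, radius r = 45.4 mm, length L (r > 12.4 mm, full cross-section enclosed).
λ_enc = ρ·πR² = (3.14e-3)π(0.0124)² = 1.517e-6 C/m.
Since E is radial and uniform over the curved surface, Φ = E·2πrL = Q_enc/ε₀ = λ_enc L/ε₀.
E = 2k|λ_enc|/r = 2(8.99×10^9)(1.517e-6)/(0.0454) = 6.01e5 N/C.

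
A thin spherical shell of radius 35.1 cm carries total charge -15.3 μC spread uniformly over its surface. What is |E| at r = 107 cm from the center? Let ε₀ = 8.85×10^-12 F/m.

|E| ≈ 1.20×10^5 N/C

Symmetry ⇒ E = E(r) r̂. Gaussian sphere of radius r = 107 cm (r > 35.1 cm).
The entire shell is enclosed: Q_enc = -1.53e-5 C.
By Gauss's law, ∮E·dA = E·4πr² = Q_enc/ε₀.
E = |Q_enc|/(4πε₀r²) = (1.53e-5)/(4π·8.85×10^-12·(1.07)²) = 1.20e5 N/C.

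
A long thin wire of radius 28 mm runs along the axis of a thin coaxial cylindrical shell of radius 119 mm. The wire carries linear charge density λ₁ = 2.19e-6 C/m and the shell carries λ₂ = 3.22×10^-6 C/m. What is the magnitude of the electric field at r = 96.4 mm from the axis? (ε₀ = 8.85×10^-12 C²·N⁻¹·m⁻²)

|E| ≈ 4.09e5 N/C

Take a coaxial cylindrical Gaussian surface of radius r = 96.4 mm and length L (between the conductors, 28 mm < r < 119 mm).
Only the inner wire is enclosed; the outer shell contributes nothing inside itself. λ_enc = λ₁ = 2.19×10^-6 C/m.
Gauss's law: E·2πrL = λ_enc L/ε₀.
E = |λ_enc|/(2πε₀r) = (2.19×10^-6)/(2π·8.85×10^-12·0.0964) = 4.09e5 N/C.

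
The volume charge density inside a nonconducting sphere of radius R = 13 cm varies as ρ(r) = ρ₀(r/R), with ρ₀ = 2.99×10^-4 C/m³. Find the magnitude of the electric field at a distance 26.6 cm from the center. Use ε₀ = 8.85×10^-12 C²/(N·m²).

By spherical symmetry E is radial; choose a Gaussian sphere of radius r = 26.6 cm (r > R, all charge enclosed).
Q_enc = 4π ∫₀^R ρ₀(r'/R)^1 r'² dr' = 4πρ₀R³/4 = 2.064×10^-6 C.
Gauss's law: E·4πr² = Q_enc/ε₀.
E = |Q_enc|/(4πε₀r²) = (2.064×10^-6)/(4π·8.85×10^-12·(0.266)²) = 2.62e5 N/C.

2.62×10^5 N/C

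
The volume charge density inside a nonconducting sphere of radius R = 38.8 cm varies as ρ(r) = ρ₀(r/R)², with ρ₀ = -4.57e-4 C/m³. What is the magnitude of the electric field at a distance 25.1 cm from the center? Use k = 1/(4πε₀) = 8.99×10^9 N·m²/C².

1.08e6 N/C

By spherical symmetry E is radial; choose a Gaussian sphere of radius r = 25.1 cm (r < R).
Q_enc = ∫₀^r ρ(r')·4πr'² dr' = (4πρ₀/R²) ∫₀^r r'^4 dr' = 4πρ₀ r^5/(5·R²) = -7.601×10^-6 C.
Gauss's law: E·4πr² = Q_enc/ε₀.
E = k|Q_enc|/r² = (8.99×10^9)(7.601×10^-6)/(0.251)² = 1.08e6 N/C.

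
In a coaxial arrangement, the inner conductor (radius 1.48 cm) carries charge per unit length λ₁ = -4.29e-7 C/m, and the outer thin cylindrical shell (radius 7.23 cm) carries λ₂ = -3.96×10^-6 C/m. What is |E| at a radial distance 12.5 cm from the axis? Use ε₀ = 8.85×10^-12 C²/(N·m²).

|E| ≈ 6.31e5 N/C

Choose a coaxial cylinder of radius r = 12.5 cm (arbitrary length L) as the Gaussian surface (r > 7.23 cm, enclosing both).
λ_enc = λ₁ + λ₂ = (-4.29×10^-7) + (-3.96×10^-6) = -4.389×10^-6 C/m.
Since E is radial and uniform over the curved surface, Φ = E·2πrL = Q_enc/ε₀ = λ_enc L/ε₀.
E = |λ_enc|/(2πε₀r) = (4.389×10^-6)/(2π·8.85×10^-12·0.125) = 6.31×10^5 N/C.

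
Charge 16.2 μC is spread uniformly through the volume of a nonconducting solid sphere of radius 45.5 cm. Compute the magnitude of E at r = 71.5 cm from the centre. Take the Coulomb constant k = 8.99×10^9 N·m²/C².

By spherical symmetry E is radial; choose a Gaussian sphere of radius r = 71.5 cm (r > R, so the entire charge is enclosed).
Q_enc = 16.2 μC = 1.62e-5 C.
By Gauss's law, ∮E·dA = E·4πr² = Q_enc/ε₀.
E = k|Q_enc|/r² = (8.99×10^9)(1.62×10^-5)/(0.715)² = 2.85e5 N/C.

2.85×10^5 V/m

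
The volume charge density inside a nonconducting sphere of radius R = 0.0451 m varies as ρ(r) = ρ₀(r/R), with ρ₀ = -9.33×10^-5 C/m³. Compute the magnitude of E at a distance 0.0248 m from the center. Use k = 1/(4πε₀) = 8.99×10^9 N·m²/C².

By spherical symmetry E is radial; choose a Gaussian sphere of radius r = 0.0248 m (r < R).
Q_enc = ∫₀^r ρ(r')·4πr'² dr' = (4πρ₀/R) ∫₀^r r'^3 dr' = 4πρ₀ r^4/(4·R) = -2.458e-9 C.
Gauss's law: E·4πr² = Q_enc/ε₀.
E = k|Q_enc|/r² = (8.99×10^9)(2.458e-9)/(0.0248)² = 3.59e4 N/C.

|E| = 3.59×10^4 N/C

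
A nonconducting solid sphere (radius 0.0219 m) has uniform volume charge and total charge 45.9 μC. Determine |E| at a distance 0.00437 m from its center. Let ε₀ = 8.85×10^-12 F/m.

By spherical symmetry E is radial; choose a Gaussian sphere of radius r = 0.00437 m (r < R).
For a uniform sphere the enclosed fraction is (r/R)³, so Q_enc = (45.9 μC)(0.00437/0.0219)³ = 3.647×10^-7 C.
Since E is radial and uniform over the Gaussian sphere, Φ = E·4πr² = Q_enc/ε₀.
E = |Q_enc|/(4πε₀r²) = (3.647×10^-7)/(4π·8.85×10^-12·(0.00437)²) = 1.72×10^8 N/C.

|E| = 1.72×10^8 N/C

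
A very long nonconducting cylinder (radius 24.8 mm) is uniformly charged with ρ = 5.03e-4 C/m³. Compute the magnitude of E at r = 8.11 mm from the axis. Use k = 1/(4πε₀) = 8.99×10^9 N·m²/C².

|E| ≈ 2.30e5 N/C

Choose a coaxial cylinder of radius r = 8.11 mm (arbitrary length L) as the Gaussian surface (r < R).
Charge inside radius r per length L is ρ·πr²·L, so λ_enc = ρπr² = 1.039×10^-7 C/m.
Since E is radial and uniform over the curved surface, Φ = E·2πrL = Q_enc/ε₀ = λ_enc L/ε₀.
E = 2k|λ_enc|/r = 2(8.99×10^9)(1.039×10^-7)/(0.00811) = 2.30e5 N/C.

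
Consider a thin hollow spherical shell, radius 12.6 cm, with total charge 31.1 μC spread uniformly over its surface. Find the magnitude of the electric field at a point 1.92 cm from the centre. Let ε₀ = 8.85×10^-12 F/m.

Use a concentric Gaussian sphere at r = 1.92 cm (inside the shell, r < 12.6 cm).
All the charge is outside the Gaussian surface: Q_enc = 0, hence E = 0 everywhere inside the shell.

E = 0 (no enclosed charge)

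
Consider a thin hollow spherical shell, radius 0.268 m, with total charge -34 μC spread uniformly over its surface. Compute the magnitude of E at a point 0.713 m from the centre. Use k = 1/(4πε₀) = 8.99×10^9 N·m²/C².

|E| ≈ 6.01×10^5 V/m

By spherical symmetry E is radial; choose a Gaussian sphere of radius r = 0.713 m (r > 0.268 m).
The entire shell is enclosed: Q_enc = -3.40e-5 C.
Applying ∮E·dA = Q_enc/ε₀ with Φ = E(4πr²):
E = k|Q_enc|/r² = (8.99×10^9)(3.40×10^-5)/(0.713)² = 6.01×10^5 N/C.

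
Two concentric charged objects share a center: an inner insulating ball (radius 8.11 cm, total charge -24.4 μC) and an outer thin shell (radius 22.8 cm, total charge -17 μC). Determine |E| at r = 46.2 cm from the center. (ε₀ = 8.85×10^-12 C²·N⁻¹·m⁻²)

Take a concentric spherical Gaussian surface of radius r = 46.2 cm (r > 22.8 cm, enclosing both).
Q_enc = (-24.4 μC) + (-17 μC) = -4.14e-5 C.
Since E is radial and uniform over the Gaussian sphere, Φ = E·4πr² = Q_enc/ε₀.
E = |Q_enc|/(4πε₀r²) = (4.14×10^-5)/(4π·8.85×10^-12·(0.462)²) = 1.74×10^6 N/C.

|E| ≈ 1.74×10^6 V/m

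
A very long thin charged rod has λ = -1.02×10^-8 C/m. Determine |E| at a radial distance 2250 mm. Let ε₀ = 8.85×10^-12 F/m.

Coaxial Gaussian cylinder, radius r = 2250 mm, length L.
Q_enc = λL, so λ_enc = -1.02×10^-8 C/m.
By Gauss's law (flux through the curved wall only), E·2πrL = λ_enc L/ε₀.
E = |λ_enc|/(2πε₀r) = (1.02e-8)/(2π·8.85×10^-12·2.25) = 81.5 N/C.

|E| ≈ 81.5 N/C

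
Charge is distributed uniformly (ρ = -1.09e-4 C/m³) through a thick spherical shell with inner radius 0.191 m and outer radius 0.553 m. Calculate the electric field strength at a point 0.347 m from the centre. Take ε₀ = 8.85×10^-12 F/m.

By spherical symmetry E is radial; choose a Gaussian sphere of radius r = 0.347 m (within the shell material, 0.191 m < r < 0.553 m).
Enclosed charge is the volume from a to r: Q_enc = (4π/3)ρ(r³ − a³) = -1.59e-5 C.
By Gauss's law, ∮E·dA = E·4πr² = Q_enc/ε₀.
E = |Q_enc|/(4πε₀r²) = (1.59e-5)/(4π·8.85×10^-12·(0.347)²) = 1.19×10^6 N/C.

1.19×10^6 V/m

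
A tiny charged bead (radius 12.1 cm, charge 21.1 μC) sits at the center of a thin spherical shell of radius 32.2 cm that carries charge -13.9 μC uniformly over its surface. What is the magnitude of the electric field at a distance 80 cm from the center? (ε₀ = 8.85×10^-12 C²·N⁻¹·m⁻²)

1.01e5 V/m

Take a concentric spherical Gaussian surface of radius r = 80 cm (r > 32.2 cm, enclosing both).
Q_enc = (21.1 μC) + (-13.9 μC) = 7.20e-6 C.
Since E is radial and uniform over the Gaussian sphere, Φ = E·4πr² = Q_enc/ε₀.
E = |Q_enc|/(4πε₀r²) = (7.20×10^-6)/(4π·8.85×10^-12·(0.8)²) = 1.01×10^5 N/C.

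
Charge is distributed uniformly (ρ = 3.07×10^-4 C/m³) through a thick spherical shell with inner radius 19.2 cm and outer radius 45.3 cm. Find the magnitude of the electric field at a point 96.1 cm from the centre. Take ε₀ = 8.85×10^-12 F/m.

E ≈ 1.08e6 N/C

Take a concentric spherical Gaussian surface of radius r = 96.1 cm (r > 45.3 cm, enclosing the whole shell).
Q_enc = ρ·(4π/3)(b³ − a³) = (3.07×10^-4)·(4π/3)·((0.453)³ − (0.192)³) = 1.104×10^-4 C.
Gauss's law: E·4πr² = Q_enc/ε₀.
E = |Q_enc|/(4πε₀r²) = (1.104×10^-4)/(4π·8.85×10^-12·(0.961)²) = 1.08e6 N/C.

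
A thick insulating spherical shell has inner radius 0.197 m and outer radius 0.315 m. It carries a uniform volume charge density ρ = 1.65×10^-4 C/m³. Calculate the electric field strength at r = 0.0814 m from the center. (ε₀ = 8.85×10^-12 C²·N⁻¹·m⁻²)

By spherical symmetry E is radial; choose a Gaussian sphere of radius r = 0.0814 m (r < 0.197 m, inside the empty cavity).
No charge is enclosed, so by Gauss's law E·4πr² = 0 ⇒ E = 0.

E = 0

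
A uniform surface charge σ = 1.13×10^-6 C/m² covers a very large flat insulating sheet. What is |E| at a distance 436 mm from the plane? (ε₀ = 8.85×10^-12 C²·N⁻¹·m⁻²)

6.38×10^4 N/C

The symmetry is planar: E is normal to the sheet and the same magnitude on both sides. Take a pillbox straddling the sheet with end-cap area A.
Flux Φ = 2EA and Q_enc = σA, so 2EA = σA/ε₀ ⇒ E = |σ|/(2ε₀), independent of distance.
E = |σ|/(2ε₀) = (1.13×10^-6)/(2·8.85×10^-12) = 6.38×10^4 N/C.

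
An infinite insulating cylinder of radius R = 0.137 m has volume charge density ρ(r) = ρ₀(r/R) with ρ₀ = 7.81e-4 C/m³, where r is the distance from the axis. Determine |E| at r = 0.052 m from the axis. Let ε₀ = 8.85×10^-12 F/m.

E = 5.81e5 V/m

By cylindrical symmetry E is radial; use a coaxial Gaussian cylinder of radius 0.052 m and length L (r < R).
λ_enc = ∫₀^r ρ(r')·2πr' dr' = (2πρ₀/R)·r^3/3 = 1.679×10^-6 C/m.
By Gauss's law (flux through the curved wall only), E·2πrL = λ_enc L/ε₀.
E = |λ_enc|/(2πε₀r) = (1.679e-6)/(2π·8.85×10^-12·0.052) = 5.81×10^5 N/C.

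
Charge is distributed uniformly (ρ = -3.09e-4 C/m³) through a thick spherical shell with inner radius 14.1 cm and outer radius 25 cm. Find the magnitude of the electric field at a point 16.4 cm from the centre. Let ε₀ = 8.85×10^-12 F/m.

Take a concentric spherical Gaussian surface of radius r = 16.4 cm (within the shell material, 14.1 cm < r < 25 cm).
Only the shell between 14.1 cm and r is enclosed: Q_enc = ρ·(4π/3)(r³ − a³) = (-3.09×10^-4)·(4π/3)·((0.164)³ − (0.141)³) = -2.081e-6 C.
By Gauss's law, ∮E·dA = E·4πr² = Q_enc/ε₀.
E = |Q_enc|/(4πε₀r²) = (2.081e-6)/(4π·8.85×10^-12·(0.164)²) = 6.96e5 N/C.

E = 6.96×10^5 N/C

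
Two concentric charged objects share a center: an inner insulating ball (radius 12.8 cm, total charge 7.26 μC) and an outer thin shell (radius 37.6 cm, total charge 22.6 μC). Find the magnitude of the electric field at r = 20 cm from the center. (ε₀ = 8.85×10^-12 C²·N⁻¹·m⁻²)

Take a concentric spherical Gaussian surface of radius r = 20 cm (between the bodies, 12.8 cm < r < 37.6 cm).
The shell at 37.6 cm lies outside the Gaussian surface, so Q_enc = 7.26 μC = 7.26×10^-6 C.
Applying ∮E·dA = Q_enc/ε₀ with Φ = E(4πr²):
E = |Q_enc|/(4πε₀r²) = (7.26×10^-6)/(4π·8.85×10^-12·(0.2)²) = 1.63e6 N/C.

E ≈ 1.63×10^6 V/m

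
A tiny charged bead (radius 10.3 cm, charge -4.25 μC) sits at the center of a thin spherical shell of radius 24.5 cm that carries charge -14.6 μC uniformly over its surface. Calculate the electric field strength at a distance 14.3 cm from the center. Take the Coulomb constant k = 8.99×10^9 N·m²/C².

E = 1.87e6 N/C

By spherical symmetry E is radial; choose a Gaussian sphere of radius r = 14.3 cm (between the bodies, 10.3 cm < r < 24.5 cm).
The shell at 24.5 cm lies outside the Gaussian surface, so Q_enc = -4.25 μC = -4.25e-6 C.
By Gauss's law, ∮E·dA = E·4πr² = Q_enc/ε₀.
E = k|Q_enc|/r² = (8.99×10^9)(4.25×10^-6)/(0.143)² = 1.87e6 N/C.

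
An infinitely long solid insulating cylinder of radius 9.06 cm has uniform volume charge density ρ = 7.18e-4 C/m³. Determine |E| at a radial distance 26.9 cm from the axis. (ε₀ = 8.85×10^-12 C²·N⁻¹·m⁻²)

By cylindrical symmetry E is radial; use a coaxial Gaussian cylinder of radius 26.9 cm and length L (r > 9.06 cm, full cross-section enclosed).
λ_enc = ρ·πR² = (7.18×10^-4)π(0.0906)² = 1.852×10^-5 C/m.
By Gauss's law (flux through the curved wall only), E·2πrL = λ_enc L/ε₀.
E = |λ_enc|/(2πε₀r) = (1.852×10^-5)/(2π·8.85×10^-12·0.269) = 1.24e6 N/C.

|E| = 1.24×10^6 N/C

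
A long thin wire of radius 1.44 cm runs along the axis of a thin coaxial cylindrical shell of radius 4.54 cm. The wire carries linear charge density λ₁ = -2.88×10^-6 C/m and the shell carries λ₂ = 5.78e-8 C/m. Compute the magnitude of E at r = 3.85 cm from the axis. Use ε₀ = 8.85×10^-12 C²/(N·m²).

Take a coaxial cylindrical Gaussian surface of radius r = 3.85 cm and length L (between the conductors, 1.44 cm < r < 4.54 cm).
The shell at 4.54 cm lies outside the Gaussian surface, so λ_enc = λ₁ = -2.88×10^-6 C/m.
By Gauss's law (flux through the curved wall only), E·2πrL = λ_enc L/ε₀.
E = |λ_enc|/(2πε₀r) = (2.88×10^-6)/(2π·8.85×10^-12·0.0385) = 1.35×10^6 N/C.

1.35e6 N/C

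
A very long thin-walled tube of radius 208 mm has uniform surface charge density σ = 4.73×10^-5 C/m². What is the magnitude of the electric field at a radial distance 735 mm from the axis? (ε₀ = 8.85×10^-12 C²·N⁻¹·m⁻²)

1.51×10^6 N/C

By cylindrical symmetry E is radial; use a coaxial Gaussian cylinder of radius 735 mm and length L (r > 208 mm).
The whole shell is enclosed: λ_enc = σ·2πR = (4.73×10^-5)·2π·(0.208) = 6.182×10^-5 C/m.
By Gauss's law (flux through the curved wall only), E·2πrL = λ_enc L/ε₀.
E = |λ_enc|/(2πε₀r) = (6.182×10^-5)/(2π·8.85×10^-12·0.735) = 1.51×10^6 N/C.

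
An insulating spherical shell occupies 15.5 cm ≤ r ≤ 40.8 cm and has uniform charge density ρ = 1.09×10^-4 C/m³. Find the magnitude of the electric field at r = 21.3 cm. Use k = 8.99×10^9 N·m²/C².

E = 5.37×10^5 N/C

Take a concentric spherical Gaussian surface of radius r = 21.3 cm (within the shell material, 15.5 cm < r < 40.8 cm).
Enclosed charge is the volume from a to r: Q_enc = (4π/3)ρ(r³ − a³) = 2.712×10^-6 C.
Since E is radial and uniform over the Gaussian sphere, Φ = E·4πr² = Q_enc/ε₀.
E = k|Q_enc|/r² = (8.99×10^9)(2.712e-6)/(0.213)² = 5.37×10^5 N/C.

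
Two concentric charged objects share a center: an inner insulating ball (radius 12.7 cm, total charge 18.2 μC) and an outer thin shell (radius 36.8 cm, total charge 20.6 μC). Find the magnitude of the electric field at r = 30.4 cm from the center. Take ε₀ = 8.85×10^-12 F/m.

Take a concentric spherical Gaussian surface of radius r = 30.4 cm (between the bodies, 12.7 cm < r < 36.8 cm).
The shell at 36.8 cm lies outside the Gaussian surface, so Q_enc = 18.2 μC = 1.82×10^-5 C.
By Gauss's law, ∮E·dA = E·4πr² = Q_enc/ε₀.
E = |Q_enc|/(4πε₀r²) = (1.82×10^-5)/(4π·8.85×10^-12·(0.304)²) = 1.77×10^6 N/C.

|E| = 1.77×10^6 V/m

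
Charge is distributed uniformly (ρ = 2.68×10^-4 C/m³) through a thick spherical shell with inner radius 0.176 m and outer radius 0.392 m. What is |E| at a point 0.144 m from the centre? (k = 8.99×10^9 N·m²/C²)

|E| = 0 V/m

Symmetry ⇒ E = E(r) r̂. Gaussian sphere of radius r = 0.144 m (r < 0.176 m, inside the empty cavity).
No charge is enclosed, so by Gauss's law E·4πr² = 0 ⇒ E = 0.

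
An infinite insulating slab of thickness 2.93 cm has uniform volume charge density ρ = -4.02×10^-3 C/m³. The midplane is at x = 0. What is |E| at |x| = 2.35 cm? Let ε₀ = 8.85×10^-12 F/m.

E = 6.65×10^6 N/C

The point |x| = 2.35 cm lies outside the slab (half-thickness 0.01465 m). A symmetric pillbox spanning the full slab encloses Q_enc = ρ·d·A.
Flux = 2EA ⇒ E = |ρ|d/(2ε₀), independent of distance outside.
E = (4.02×10^-3)(0.0293)/(2·8.85×10^-12) = 6.65×10^6 N/C.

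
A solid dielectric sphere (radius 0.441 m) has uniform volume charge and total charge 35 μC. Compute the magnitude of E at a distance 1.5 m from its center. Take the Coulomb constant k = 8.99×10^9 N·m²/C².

E ≈ 1.40×10^5 N/C

By spherical symmetry E is radial; choose a Gaussian sphere of radius r = 1.5 m (r > R, so the entire charge is enclosed).
Q_enc = 35 μC = 3.50e-5 C.
By Gauss's law, ∮E·dA = E·4πr² = Q_enc/ε₀.
E = k|Q_enc|/r² = (8.99×10^9)(3.50×10^-5)/(1.5)² = 1.40×10^5 N/C.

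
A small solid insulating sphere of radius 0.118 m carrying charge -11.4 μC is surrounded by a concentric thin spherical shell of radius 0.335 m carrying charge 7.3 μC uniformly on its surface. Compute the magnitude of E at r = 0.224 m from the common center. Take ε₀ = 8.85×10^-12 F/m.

|E| ≈ 2.04e6 N/C

Use a concentric Gaussian sphere at r = 0.224 m (between the bodies, 0.118 m < r < 0.335 m).
The shell at 0.335 m lies outside the Gaussian surface, so Q_enc = -11.4 μC = -1.14e-5 C.
By Gauss's law, ∮E·dA = E·4πr² = Q_enc/ε₀.
E = |Q_enc|/(4πε₀r²) = (1.14e-5)/(4π·8.85×10^-12·(0.224)²) = 2.04×10^6 N/C.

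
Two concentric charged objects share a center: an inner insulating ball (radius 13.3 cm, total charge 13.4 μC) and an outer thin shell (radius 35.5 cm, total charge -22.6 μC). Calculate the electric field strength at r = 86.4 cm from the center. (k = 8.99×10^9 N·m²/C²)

Use a concentric Gaussian sphere at r = 86.4 cm (r > 35.5 cm, enclosing both).
Q_enc = (13.4 μC) + (-22.6 μC) = -9.20×10^-6 C.
By Gauss's law, ∮E·dA = E·4πr² = Q_enc/ε₀.
E = k|Q_enc|/r² = (8.99×10^9)(9.20e-6)/(0.864)² = 1.11×10^5 N/C.

E = 1.11×10^5 V/m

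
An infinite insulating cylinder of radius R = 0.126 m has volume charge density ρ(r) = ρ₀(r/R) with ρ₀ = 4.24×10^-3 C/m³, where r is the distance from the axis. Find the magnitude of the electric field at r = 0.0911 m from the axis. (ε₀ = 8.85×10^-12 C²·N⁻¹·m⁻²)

By cylindrical symmetry E is radial; use a coaxial Gaussian cylinder of radius 0.0911 m and length L (r < R).
λ_enc = ∫₀^r ρ(r')·2πr' dr' = (2πρ₀/R)·r^3/3 = 5.329e-5 C/m.
Since E is radial and uniform over the curved surface, Φ = E·2πrL = Q_enc/ε₀ = λ_enc L/ε₀.
E = |λ_enc|/(2πε₀r) = (5.329×10^-5)/(2π·8.85×10^-12·0.0911) = 1.05×10^7 N/C.

E ≈ 1.05e7 V/m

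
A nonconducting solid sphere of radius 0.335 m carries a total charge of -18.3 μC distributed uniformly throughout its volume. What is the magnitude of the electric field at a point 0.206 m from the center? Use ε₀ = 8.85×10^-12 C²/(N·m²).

Symmetry ⇒ E = E(r) r̂. Gaussian sphere of radius r = 0.206 m (r < R).
Only the charge within r is enclosed: Q_enc = Q·(r/R)³ = (-18.3 μC)·(0.206 m/0.335 m)³ = -4.255×10^-6 C.
Applying ∮E·dA = Q_enc/ε₀ with Φ = E(4πr²):
E = |Q_enc|/(4πε₀r²) = (4.255×10^-6)/(4π·8.85×10^-12·(0.206)²) = 9.02e5 N/C.

E = 9.02×10^5 N/C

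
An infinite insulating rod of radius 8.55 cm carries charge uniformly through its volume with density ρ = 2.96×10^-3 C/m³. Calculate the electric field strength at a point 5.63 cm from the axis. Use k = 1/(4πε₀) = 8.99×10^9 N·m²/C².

Take a coaxial cylindrical Gaussian surface of radius r = 5.63 cm and length L (r < R).
Enclosed charge per unit length: λ_enc = ρ·πr² = (2.96e-3)π(0.0563)² = 2.948e-5 C/m.
Applying ∮E·dA = Q_enc/ε₀ with the end caps contributing no flux:
E = 2k|λ_enc|/r = 2(8.99×10^9)(2.948e-5)/(0.0563) = 9.41×10^6 N/C.

9.41×10^6 N/C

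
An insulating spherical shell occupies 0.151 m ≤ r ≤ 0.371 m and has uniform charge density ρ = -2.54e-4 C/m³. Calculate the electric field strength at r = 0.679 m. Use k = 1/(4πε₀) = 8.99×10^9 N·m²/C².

Use a concentric Gaussian sphere at r = 0.679 m (r > 0.371 m, enclosing the whole shell).
Q_enc = ρ·(4π/3)(b³ − a³) = (-2.54×10^-4)·(4π/3)·((0.371)³ − (0.151)³) = -5.067e-5 C.
Applying ∮E·dA = Q_enc/ε₀ with Φ = E(4πr²):
E = k|Q_enc|/r² = (8.99×10^9)(5.067×10^-5)/(0.679)² = 9.88×10^5 N/C.

E ≈ 9.88e5 V/m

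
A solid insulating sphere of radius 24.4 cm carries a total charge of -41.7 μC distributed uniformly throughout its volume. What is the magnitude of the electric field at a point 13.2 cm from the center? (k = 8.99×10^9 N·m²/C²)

Take a concentric spherical Gaussian surface of radius r = 13.2 cm (r < R).
For a uniform sphere the enclosed fraction is (r/R)³, so Q_enc = (-41.7 μC)(0.132/0.244)³ = -6.602×10^-6 C.
Since E is radial and uniform over the Gaussian sphere, Φ = E·4πr² = Q_enc/ε₀.
E = k|Q_enc|/r² = (8.99×10^9)(6.602e-6)/(0.132)² = 3.41×10^6 N/C.

E ≈ 3.41×10^6 N/C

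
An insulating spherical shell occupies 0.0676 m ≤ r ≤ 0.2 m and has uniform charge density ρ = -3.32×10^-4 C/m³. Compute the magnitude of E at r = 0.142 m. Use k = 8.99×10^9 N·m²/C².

By spherical symmetry E is radial; choose a Gaussian sphere of radius r = 0.142 m (within the shell material, 0.0676 m < r < 0.2 m).
Enclosed charge is the volume from a to r: Q_enc = (4π/3)ρ(r³ − a³) = -3.552×10^-6 C.
Gauss's law: E·4πr² = Q_enc/ε₀.
E = k|Q_enc|/r² = (8.99×10^9)(3.552×10^-6)/(0.142)² = 1.58×10^6 N/C.

E = 1.58e6 N/C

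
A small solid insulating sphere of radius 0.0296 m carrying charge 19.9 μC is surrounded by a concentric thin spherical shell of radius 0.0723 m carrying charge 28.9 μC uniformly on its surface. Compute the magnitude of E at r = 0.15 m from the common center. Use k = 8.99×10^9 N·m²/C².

Take a concentric spherical Gaussian surface of radius r = 0.15 m (r > 0.0723 m, enclosing both).
Q_enc = (19.9 μC) + (28.9 μC) = 4.88e-5 C.
Since E is radial and uniform over the Gaussian sphere, Φ = E·4πr² = Q_enc/ε₀.
E = k|Q_enc|/r² = (8.99×10^9)(4.88×10^-5)/(0.15)² = 1.95e7 N/C.

E ≈ 1.95e7 N/C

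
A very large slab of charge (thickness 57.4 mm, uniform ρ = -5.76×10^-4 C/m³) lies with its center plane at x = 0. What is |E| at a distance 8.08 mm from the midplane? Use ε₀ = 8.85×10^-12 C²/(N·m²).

|E| ≈ 5.26×10^5 V/m

By symmetry E is perpendicular to the slab. A Gaussian pillbox from −8.08 mm to +8.08 mm (face area A) lies entirely within the slab.
Q_enc = ρ·(2x)·A and flux = 2EA, so 2EA = 2ρxA/ε₀ ⇒ E = |ρ|x/ε₀.
E = (5.76e-4)(0.00808)/(8.85×10^-12) = 5.26×10^5 N/C.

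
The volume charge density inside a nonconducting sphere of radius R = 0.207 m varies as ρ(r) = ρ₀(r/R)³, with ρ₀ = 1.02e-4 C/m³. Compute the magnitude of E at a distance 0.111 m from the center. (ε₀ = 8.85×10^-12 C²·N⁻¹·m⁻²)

|E| = 3.29e4 N/C

Use a concentric Gaussian sphere at r = 0.111 m (r < R).
Q_enc = ∫₀^r ρ(r')·4πr'² dr' = (4πρ₀/R³) ∫₀^r r'^5 dr' = 4πρ₀ r^6/(6·R³) = 4.505e-8 C.
Applying ∮E·dA = Q_enc/ε₀ with Φ = E(4πr²):
E = |Q_enc|/(4πε₀r²) = (4.505×10^-8)/(4π·8.85×10^-12·(0.111)²) = 3.29×10^4 N/C.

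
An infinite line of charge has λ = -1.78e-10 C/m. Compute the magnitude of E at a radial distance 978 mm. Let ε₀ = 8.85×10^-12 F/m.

By cylindrical symmetry E is radial; use a coaxial Gaussian cylinder of radius 978 mm and length L.
Q_enc = λL, so λ_enc = -1.78×10^-10 C/m.
Applying ∮E·dA = Q_enc/ε₀ with the end caps contributing no flux:
E = |λ_enc|/(2πε₀r) = (1.78×10^-10)/(2π·8.85×10^-12·0.978) = 3.27 N/C.

|E| = 3.27 N/C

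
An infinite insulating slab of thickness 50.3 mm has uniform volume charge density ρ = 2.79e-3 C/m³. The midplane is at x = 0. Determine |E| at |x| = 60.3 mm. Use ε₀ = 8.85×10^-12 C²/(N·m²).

E = 7.93×10^6 N/C

The point |x| = 60.3 mm lies outside the slab (half-thickness 0.02515 m). A symmetric pillbox spanning the full slab encloses Q_enc = ρ·d·A.
Flux = 2EA ⇒ E = |ρ|d/(2ε₀), independent of distance outside.
E = (2.79×10^-3)(0.0503)/(2·8.85×10^-12) = 7.93×10^6 N/C.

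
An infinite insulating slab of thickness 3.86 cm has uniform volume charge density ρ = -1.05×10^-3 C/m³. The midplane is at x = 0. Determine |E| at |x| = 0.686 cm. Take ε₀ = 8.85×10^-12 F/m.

By symmetry E is perpendicular to the slab. A Gaussian pillbox from −0.686 cm to +0.686 cm (face area A) lies entirely within the slab.
Q_enc = ρ·(2x)·A and flux = 2EA, so 2EA = 2ρxA/ε₀ ⇒ E = |ρ|x/ε₀.
E = (1.05e-3)(0.00686)/(8.85×10^-12) = 8.14×10^5 N/C.

E = 8.14×10^5 N/C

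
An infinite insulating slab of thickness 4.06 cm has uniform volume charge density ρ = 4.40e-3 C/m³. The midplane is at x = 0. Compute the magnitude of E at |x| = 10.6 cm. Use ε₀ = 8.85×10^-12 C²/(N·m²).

The point |x| = 10.6 cm lies outside the slab (half-thickness 0.0203 m). A symmetric pillbox spanning the full slab encloses Q_enc = ρ·d·A.
Flux = 2EA ⇒ E = |ρ|d/(2ε₀), independent of distance outside.
E = (4.40×10^-3)(0.0406)/(2·8.85×10^-12) = 1.01×10^7 N/C.

E = 1.01×10^7 N/C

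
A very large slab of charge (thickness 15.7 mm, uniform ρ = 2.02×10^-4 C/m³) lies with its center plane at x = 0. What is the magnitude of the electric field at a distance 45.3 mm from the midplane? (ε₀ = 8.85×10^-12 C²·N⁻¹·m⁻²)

1.79×10^5 V/m

The point |x| = 45.3 mm lies outside the slab (half-thickness 0.00785 m). A symmetric pillbox spanning the full slab encloses Q_enc = ρ·d·A.
Flux = 2EA ⇒ E = |ρ|d/(2ε₀), independent of distance outside.
E = (2.02×10^-4)(0.0157)/(2·8.85×10^-12) = 1.79e5 N/C.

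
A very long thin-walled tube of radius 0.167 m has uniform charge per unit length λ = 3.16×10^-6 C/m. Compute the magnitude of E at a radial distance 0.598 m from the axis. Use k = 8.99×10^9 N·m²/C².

Choose a coaxial cylinder of radius r = 0.598 m (arbitrary length L) as the Gaussian surface (r > 0.167 m).
The full line charge is enclosed: λ_enc = 3.16e-6 C/m.
Gauss's law: E·2πrL = λ_enc L/ε₀.
E = 2k|λ_enc|/r = 2(8.99×10^9)(3.16×10^-6)/(0.598) = 9.50×10^4 N/C.

|E| ≈ 9.50e4 N/C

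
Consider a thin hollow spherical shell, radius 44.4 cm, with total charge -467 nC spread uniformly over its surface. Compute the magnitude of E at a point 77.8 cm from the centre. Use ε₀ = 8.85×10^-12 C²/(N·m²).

E = 6.94×10^3 N/C

Use a concentric Gaussian sphere at r = 77.8 cm (r > 44.4 cm).
The entire shell is enclosed: Q_enc = -4.67×10^-7 C.
Gauss's law: E·4πr² = Q_enc/ε₀.
E = |Q_enc|/(4πε₀r²) = (4.67e-7)/(4π·8.85×10^-12·(0.778)²) = 6.94×10^3 N/C.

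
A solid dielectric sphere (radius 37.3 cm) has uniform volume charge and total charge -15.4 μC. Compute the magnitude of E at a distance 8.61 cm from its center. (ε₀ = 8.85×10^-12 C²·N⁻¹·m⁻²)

Take a concentric spherical Gaussian surface of radius r = 8.61 cm (r < R).
Only the charge within r is enclosed: Q_enc = Q·(r/R)³ = (-15.4 μC)·(8.61 cm/37.3 cm)³ = -1.894×10^-7 C.
By Gauss's law, ∮E·dA = E·4πr² = Q_enc/ε₀.
E = |Q_enc|/(4πε₀r²) = (1.894×10^-7)/(4π·8.85×10^-12·(0.0861)²) = 2.30×10^5 N/C.

|E| ≈ 2.30×10^5 N/C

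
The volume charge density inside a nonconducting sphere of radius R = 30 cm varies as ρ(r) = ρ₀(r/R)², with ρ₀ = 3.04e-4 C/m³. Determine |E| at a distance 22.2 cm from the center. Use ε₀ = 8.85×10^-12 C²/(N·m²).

Symmetry ⇒ E = E(r) r̂. Gaussian sphere of radius r = 22.2 cm (r < R).
Integrate the density: Q_enc = 4π ∫₀^r ρ₀(r'/R)^2 r'² dr' = 4πρ₀ r^5/(5·R²) = 4.578e-6 C.
By Gauss's law, ∮E·dA = E·4πr² = Q_enc/ε₀.
E = |Q_enc|/(4πε₀r²) = (4.578e-6)/(4π·8.85×10^-12·(0.222)²) = 8.35×10^5 N/C.

E = 8.35×10^5 N/C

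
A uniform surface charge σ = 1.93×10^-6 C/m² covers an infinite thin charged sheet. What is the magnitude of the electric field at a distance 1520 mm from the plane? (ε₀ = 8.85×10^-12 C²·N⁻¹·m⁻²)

1.09×10^5 N/C

By planar symmetry E is perpendicular to the sheet and uniform; use a Gaussian pillbox with flat faces of area A on each side of the sheet.
Only the two end caps contribute flux: Φ = 2EA. With Q_enc = σA, Gauss's law gives E = |σ|/(2ε₀).
E = |σ|/(2ε₀) = (1.93×10^-6)/(2·8.85×10^-12) = 1.09e5 N/C.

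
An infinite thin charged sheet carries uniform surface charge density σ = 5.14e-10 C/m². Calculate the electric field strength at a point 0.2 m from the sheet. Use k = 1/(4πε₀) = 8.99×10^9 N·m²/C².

The symmetry is planar: E is normal to the sheet and the same magnitude on both sides. Take a pillbox straddling the sheet with end-cap area A.
Only the two end caps contribute flux: Φ = 2EA. With Q_enc = σA, Gauss's law gives E = |σ|/(2ε₀).
E = 2πk|σ| = 2π(8.99×10^9)(5.14×10^-10) = 29 N/C.

|E| ≈ 29 N/C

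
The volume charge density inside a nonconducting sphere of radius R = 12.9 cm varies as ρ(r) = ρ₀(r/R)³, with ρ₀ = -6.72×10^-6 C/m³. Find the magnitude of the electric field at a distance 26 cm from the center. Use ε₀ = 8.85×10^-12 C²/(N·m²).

E ≈ 4.02e3 V/m

Use a concentric Gaussian sphere at r = 26 cm (r > R, all charge enclosed).
Q_enc = 4π ∫₀^R ρ₀(r'/R)^3 r'² dr' = 4πρ₀R³/6 = -3.021×10^-8 C.
Since E is radial and uniform over the Gaussian sphere, Φ = E·4πr² = Q_enc/ε₀.
E = |Q_enc|/(4πε₀r²) = (3.021×10^-8)/(4π·8.85×10^-12·(0.26)²) = 4.02e3 N/C.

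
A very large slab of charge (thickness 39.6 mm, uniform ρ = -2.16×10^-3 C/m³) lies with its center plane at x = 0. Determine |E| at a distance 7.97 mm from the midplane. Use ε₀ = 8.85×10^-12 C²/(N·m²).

E ≈ 1.95×10^6 V/m

By symmetry E is perpendicular to the slab. A Gaussian pillbox from −7.97 mm to +7.97 mm (face area A) lies entirely within the slab.
Q_enc = ρ·(2x)·A and flux = 2EA, so 2EA = 2ρxA/ε₀ ⇒ E = |ρ|x/ε₀.
E = (2.16e-3)(0.00797)/(8.85×10^-12) = 1.95e6 N/C.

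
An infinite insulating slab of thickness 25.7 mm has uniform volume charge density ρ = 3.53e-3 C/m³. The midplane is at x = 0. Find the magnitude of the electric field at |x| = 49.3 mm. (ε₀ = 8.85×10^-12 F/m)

The point |x| = 49.3 mm lies outside the slab (half-thickness 0.01285 m). A symmetric pillbox spanning the full slab encloses Q_enc = ρ·d·A.
Flux = 2EA ⇒ E = |ρ|d/(2ε₀), independent of distance outside.
E = (3.53×10^-3)(0.0257)/(2·8.85×10^-12) = 5.13×10^6 N/C.

|E| ≈ 5.13×10^6 V/m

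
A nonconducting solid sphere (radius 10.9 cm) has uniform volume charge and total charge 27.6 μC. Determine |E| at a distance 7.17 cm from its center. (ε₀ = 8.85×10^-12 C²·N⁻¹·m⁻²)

Symmetry ⇒ E = E(r) r̂. Gaussian sphere of radius r = 7.17 cm (r < R).
Only the charge within r is enclosed: Q_enc = Q·(r/R)³ = (27.6 μC)·(7.17 cm/10.9 cm)³ = 7.856e-6 C.
By Gauss's law, ∮E·dA = E·4πr² = Q_enc/ε₀.
E = |Q_enc|/(4πε₀r²) = (7.856e-6)/(4π·8.85×10^-12·(0.0717)²) = 1.37×10^7 N/C.

|E| = 1.37×10^7 V/m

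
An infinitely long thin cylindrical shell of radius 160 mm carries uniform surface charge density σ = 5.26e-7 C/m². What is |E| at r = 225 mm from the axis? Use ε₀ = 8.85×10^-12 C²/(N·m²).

Take a coaxial cylindrical Gaussian surface of radius r = 225 mm and length L (r > 160 mm).
The whole shell is enclosed: λ_enc = σ·2πR = (5.26×10^-7)·2π·(0.16) = 5.288e-7 C/m.
Since E is radial and uniform over the curved surface, Φ = E·2πrL = Q_enc/ε₀ = λ_enc L/ε₀.
E = |λ_enc|/(2πε₀r) = (5.288×10^-7)/(2π·8.85×10^-12·0.225) = 4.23×10^4 N/C.

E ≈ 4.23e4 N/C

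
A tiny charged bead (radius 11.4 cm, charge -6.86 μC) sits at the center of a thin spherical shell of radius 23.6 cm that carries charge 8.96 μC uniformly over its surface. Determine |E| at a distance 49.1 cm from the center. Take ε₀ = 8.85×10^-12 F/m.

7.83×10^4 N/C

By spherical symmetry E is radial; choose a Gaussian sphere of radius r = 49.1 cm (r > 23.6 cm, enclosing both).
Q_enc = (-6.86 μC) + (8.96 μC) = 2.10×10^-6 C.
Since E is radial and uniform over the Gaussian sphere, Φ = E·4πr² = Q_enc/ε₀.
E = |Q_enc|/(4πε₀r²) = (2.10×10^-6)/(4π·8.85×10^-12·(0.491)²) = 7.83e4 N/C.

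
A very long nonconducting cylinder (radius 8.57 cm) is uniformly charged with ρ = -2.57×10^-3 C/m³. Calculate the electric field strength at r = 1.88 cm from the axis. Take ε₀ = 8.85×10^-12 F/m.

Choose a coaxial cylinder of radius r = 1.88 cm (arbitrary length L) as the Gaussian surface (r < R).
Enclosed charge per unit length: λ_enc = ρ·πr² = (-2.57e-3)π(0.0188)² = -2.854×10^-6 C/m.
Since E is radial and uniform over the curved surface, Φ = E·2πrL = Q_enc/ε₀ = λ_enc L/ε₀.
E = |λ_enc|/(2πε₀r) = (2.854×10^-6)/(2π·8.85×10^-12·0.0188) = 2.73e6 N/C.

E ≈ 2.73×10^6 V/m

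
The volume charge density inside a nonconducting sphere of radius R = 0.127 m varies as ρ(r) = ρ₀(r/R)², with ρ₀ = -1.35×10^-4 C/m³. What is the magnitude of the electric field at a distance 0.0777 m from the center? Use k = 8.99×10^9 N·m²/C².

By spherical symmetry E is radial; choose a Gaussian sphere of radius r = 0.0777 m (r < R).
Q_enc = ∫₀^r ρ(r')·4πr'² dr' = (4πρ₀/R²) ∫₀^r r'^4 dr' = 4πρ₀ r^5/(5·R²) = -5.958×10^-8 C.
By Gauss's law, ∮E·dA = E·4πr² = Q_enc/ε₀.
E = k|Q_enc|/r² = (8.99×10^9)(5.958e-8)/(0.0777)² = 8.87×10^4 N/C.

E = 8.87×10^4 N/C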